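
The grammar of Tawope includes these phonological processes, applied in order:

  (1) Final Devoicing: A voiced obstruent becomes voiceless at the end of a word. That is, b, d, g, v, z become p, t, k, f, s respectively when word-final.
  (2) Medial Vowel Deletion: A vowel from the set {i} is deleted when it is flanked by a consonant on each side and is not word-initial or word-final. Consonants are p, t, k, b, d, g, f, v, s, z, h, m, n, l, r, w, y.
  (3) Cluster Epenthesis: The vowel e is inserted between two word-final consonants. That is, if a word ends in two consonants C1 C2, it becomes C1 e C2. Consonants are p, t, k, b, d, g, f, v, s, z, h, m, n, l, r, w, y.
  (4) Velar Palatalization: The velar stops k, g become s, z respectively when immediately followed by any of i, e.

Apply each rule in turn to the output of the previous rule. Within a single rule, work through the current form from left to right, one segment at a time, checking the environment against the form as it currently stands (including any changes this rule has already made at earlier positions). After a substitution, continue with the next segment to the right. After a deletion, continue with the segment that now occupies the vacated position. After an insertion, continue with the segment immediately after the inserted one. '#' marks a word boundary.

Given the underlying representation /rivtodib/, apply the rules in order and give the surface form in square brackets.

[rvtodep]

(1) Final Devoicing: [rivtodib] → [rivtodip]
(2) Medial Vowel Deletion: [rivtodip] → [rvtodp]
(3) Cluster Epenthesis: [rvtodp] → [rvtodep]
(4) Velar Palatalization: no change — [rvtodep]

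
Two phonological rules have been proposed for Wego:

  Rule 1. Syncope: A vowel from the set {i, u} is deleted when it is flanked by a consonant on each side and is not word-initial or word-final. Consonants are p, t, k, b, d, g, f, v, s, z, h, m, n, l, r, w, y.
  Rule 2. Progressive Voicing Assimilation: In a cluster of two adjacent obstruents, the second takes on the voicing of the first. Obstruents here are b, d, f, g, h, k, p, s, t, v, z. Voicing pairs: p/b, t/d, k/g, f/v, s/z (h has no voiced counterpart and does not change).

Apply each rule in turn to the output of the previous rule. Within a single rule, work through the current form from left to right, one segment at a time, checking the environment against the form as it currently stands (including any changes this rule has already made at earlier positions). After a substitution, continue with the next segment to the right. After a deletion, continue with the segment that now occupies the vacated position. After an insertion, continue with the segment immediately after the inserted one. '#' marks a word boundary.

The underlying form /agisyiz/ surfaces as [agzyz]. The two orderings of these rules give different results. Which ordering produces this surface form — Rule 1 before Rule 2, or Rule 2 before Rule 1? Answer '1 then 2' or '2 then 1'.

Order 1 then 2:
  1 Syncope: [agisyiz] → [agsyz]
  2 Progressive Voicing Assimilation: [agsyz] → [agzyz]
  result: [agzyz]
Order 2 then 1:
  2 Progressive Voicing Assimilation: no change — [agisyiz]
  1 Syncope: [agisyiz] → [agsyz]
  result: [agsyz]

1 then 2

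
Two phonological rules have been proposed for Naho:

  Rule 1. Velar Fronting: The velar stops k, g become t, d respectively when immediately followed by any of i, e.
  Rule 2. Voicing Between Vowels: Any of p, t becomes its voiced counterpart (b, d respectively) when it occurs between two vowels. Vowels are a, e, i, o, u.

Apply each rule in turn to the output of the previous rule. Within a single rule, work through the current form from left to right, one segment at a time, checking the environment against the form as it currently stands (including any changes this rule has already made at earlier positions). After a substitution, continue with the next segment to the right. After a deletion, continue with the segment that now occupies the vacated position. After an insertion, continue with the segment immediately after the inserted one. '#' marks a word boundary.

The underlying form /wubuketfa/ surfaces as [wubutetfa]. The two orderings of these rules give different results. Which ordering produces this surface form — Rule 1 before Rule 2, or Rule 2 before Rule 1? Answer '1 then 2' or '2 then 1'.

Order 1 then 2:
  1 Velar Fronting: [wubuketfa] → [wubutetfa]
  2 Voicing Between Vowels: [wubutetfa] → [wubudetfa]
  result: [wubudetfa]
Order 2 then 1:
  2 Voicing Between Vowels: no change — [wubuketfa]
  1 Velar Fronting: [wubuketfa] → [wubutetfa]
  result: [wubutetfa]

2 then 1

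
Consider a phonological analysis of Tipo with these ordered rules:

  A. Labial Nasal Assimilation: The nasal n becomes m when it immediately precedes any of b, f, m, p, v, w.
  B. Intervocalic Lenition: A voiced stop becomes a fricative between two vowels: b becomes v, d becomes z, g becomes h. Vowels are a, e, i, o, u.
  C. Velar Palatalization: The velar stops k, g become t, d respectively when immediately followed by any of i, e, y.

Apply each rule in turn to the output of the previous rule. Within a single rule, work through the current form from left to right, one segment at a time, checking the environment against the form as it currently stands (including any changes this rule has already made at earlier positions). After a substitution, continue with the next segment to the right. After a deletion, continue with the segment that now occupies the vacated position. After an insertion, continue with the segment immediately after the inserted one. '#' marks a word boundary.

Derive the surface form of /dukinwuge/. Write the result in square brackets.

A Labial Nasal Assimilation: [dukinwuge] → [dukimwuge]
B Intervocalic Lenition: [dukimwuge] → [dukimwuhe]
C Velar Palatalization: [dukimwuhe] → [dutimwuhe]

[dutimwuhe]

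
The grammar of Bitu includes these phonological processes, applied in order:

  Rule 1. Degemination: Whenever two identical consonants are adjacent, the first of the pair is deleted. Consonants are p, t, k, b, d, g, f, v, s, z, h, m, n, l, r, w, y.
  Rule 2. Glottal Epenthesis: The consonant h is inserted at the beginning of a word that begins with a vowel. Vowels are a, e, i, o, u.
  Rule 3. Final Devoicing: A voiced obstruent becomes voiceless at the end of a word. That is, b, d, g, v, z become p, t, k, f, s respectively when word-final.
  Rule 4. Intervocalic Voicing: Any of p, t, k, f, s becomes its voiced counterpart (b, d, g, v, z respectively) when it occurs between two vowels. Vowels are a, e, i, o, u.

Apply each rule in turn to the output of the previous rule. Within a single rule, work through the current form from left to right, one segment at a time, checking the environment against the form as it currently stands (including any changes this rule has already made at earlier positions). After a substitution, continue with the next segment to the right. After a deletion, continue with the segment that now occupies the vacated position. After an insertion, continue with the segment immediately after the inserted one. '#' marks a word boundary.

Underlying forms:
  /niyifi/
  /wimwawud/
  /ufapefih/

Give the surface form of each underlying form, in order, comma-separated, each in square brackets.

/niyifi/:
  Rule 1 Degemination: no change — [niyifi]
  Rule 2 Glottal Epenthesis: no change — [niyifi]
  Rule 3 Final Devoicing: no change — [niyifi]
  Rule 4 Intervocalic Voicing: [niyifi] → [niyivi]
/wimwawud/:
  Rule 1 Degemination: no change — [wimwawud]
  Rule 2 Glottal Epenthesis: no change — [wimwawud]
  Rule 3 Final Devoicing: [wimwawud] → [wimwawut]
  Rule 4 Intervocalic Voicing: no change — [wimwawut]
/ufapefih/:
  Rule 1 Degemination: no change — [ufapefih]
  Rule 2 Glottal Epenthesis: [ufapefih] → [hufapefih]
  Rule 3 Final Devoicing: no change — [hufapefih]
  Rule 4 Intervocalic Voicing: [hufapefih] → [huvabevih]

[niyivi], [wimwawut], [huvabevih]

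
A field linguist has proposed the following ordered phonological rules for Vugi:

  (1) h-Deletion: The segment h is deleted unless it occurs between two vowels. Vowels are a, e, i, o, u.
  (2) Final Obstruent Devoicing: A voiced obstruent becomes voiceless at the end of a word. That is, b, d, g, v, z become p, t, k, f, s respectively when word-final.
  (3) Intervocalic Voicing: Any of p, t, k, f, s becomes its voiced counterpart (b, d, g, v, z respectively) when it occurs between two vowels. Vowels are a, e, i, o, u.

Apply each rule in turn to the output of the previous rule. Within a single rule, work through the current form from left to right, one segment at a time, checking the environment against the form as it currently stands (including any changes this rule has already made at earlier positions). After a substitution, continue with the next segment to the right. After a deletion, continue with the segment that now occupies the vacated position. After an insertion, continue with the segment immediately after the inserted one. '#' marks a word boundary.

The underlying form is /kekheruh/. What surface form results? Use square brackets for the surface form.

[kegeru]

(1) h-Deletion: [kekheruh] → [kekeru]
(2) Final Obstruent Devoicing: no change — [kekeru]
(3) Intervocalic Voicing: [kekeru] → [kegeru]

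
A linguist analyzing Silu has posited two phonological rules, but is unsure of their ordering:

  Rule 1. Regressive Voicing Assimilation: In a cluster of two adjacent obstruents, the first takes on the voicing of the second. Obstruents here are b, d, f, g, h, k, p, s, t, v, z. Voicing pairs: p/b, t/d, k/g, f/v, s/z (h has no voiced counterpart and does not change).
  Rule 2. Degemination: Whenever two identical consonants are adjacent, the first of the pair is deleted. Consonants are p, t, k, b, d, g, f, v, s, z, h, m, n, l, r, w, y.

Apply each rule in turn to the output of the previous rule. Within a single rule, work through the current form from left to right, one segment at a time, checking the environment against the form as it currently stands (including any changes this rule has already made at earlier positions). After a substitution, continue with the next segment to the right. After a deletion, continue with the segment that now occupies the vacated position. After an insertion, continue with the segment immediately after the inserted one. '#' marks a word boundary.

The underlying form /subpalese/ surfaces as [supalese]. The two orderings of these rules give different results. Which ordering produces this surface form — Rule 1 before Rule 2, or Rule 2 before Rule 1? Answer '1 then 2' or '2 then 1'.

Order 1 then 2:
  1 Regressive Voicing Assimilation: [subpalese] → [suppalese]
  2 Degemination: [suppalese] → [supalese]
  result: [supalese]
Order 2 then 1:
  2 Degemination: no change — [subpalese]
  1 Regressive Voicing Assimilation: [subpalese] → [suppalese]
  result: [suppalese]

1 then 2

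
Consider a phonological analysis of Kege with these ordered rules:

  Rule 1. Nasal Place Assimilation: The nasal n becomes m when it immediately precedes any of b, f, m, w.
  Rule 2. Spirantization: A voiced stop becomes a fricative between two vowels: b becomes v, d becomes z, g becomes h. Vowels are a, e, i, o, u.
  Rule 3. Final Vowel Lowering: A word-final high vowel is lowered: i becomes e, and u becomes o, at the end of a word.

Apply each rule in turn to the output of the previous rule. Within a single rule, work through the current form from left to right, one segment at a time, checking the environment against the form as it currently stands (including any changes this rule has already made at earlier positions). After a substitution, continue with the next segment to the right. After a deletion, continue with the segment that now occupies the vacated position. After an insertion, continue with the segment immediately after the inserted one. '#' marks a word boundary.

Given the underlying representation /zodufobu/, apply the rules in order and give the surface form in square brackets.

Rule 1 Nasal Place Assimilation: no change — [zodufobu]
Rule 2 Spirantization: [zodufobu] → [zozufovu]
Rule 3 Final Vowel Lowering: [zozufovu] → [zozufovo]

[zozufovo]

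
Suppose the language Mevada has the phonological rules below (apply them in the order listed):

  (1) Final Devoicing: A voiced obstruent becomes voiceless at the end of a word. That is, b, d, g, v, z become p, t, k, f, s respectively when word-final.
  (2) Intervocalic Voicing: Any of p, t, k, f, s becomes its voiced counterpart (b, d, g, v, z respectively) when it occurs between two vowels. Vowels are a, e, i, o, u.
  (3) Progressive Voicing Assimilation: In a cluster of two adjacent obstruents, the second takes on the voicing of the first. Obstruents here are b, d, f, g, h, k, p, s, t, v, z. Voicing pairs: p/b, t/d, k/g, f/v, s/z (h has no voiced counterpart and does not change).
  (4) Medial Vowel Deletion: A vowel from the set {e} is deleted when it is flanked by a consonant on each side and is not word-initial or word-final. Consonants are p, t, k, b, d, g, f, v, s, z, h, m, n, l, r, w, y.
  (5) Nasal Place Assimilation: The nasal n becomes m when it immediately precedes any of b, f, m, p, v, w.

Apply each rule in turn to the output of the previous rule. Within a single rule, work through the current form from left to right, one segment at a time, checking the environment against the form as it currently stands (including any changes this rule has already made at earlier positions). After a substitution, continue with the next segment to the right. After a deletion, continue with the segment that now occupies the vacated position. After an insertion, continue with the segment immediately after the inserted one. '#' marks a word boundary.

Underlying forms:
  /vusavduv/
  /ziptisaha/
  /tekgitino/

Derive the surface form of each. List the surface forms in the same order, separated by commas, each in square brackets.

[vuzavduf], [ziptizaha], [tkkidino]

/vusavduv/:
  (1) Final Devoicing: [vusavduv] → [vusavduf]
  (2) Intervocalic Voicing: [vusavduf] → [vuzavduf]
  (3) Progressive Voicing Assimilation: no change — [vuzavduf]
  (4) Medial Vowel Deletion: no change — [vuzavduf]
  (5) Nasal Place Assimilation: no change — [vuzavduf]
/ziptisaha/:
  (1) Final Devoicing: no change — [ziptisaha]
  (2) Intervocalic Voicing: [ziptisaha] → [ziptizaha]
  (3) Progressive Voicing Assimilation: no change — [ziptizaha]
  (4) Medial Vowel Deletion: no change — [ziptizaha]
  (5) Nasal Place Assimilation: no change — [ziptizaha]
/tekgitino/:
  (1) Final Devoicing: no change — [tekgitino]
  (2) Intervocalic Voicing: [tekgitino] → [tekgidino]
  (3) Progressive Voicing Assimilation: [tekgidino] → [tekkidino]
  (4) Medial Vowel Deletion: [tekkidino] → [tkkidino]
  (5) Nasal Place Assimilation: no change — [tkkidino]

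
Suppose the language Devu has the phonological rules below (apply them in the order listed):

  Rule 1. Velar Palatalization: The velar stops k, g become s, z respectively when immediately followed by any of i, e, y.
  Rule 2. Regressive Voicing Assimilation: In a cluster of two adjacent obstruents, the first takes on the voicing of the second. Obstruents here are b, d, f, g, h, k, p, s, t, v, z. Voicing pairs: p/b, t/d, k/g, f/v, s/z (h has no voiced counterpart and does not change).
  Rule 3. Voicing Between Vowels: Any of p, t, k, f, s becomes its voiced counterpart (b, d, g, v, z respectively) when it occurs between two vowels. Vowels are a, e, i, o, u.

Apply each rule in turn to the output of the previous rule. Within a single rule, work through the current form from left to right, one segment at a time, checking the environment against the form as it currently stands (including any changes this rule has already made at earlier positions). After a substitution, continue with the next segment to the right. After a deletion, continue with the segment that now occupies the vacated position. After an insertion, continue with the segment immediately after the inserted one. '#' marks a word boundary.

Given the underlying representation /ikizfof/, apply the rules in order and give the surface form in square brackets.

[izisfof]

Rule 1 Velar Palatalization: [ikizfof] → [isizfof]
Rule 2 Regressive Voicing Assimilation: [isizfof] → [isisfof]
Rule 3 Voicing Between Vowels: [isisfof] → [izisfof]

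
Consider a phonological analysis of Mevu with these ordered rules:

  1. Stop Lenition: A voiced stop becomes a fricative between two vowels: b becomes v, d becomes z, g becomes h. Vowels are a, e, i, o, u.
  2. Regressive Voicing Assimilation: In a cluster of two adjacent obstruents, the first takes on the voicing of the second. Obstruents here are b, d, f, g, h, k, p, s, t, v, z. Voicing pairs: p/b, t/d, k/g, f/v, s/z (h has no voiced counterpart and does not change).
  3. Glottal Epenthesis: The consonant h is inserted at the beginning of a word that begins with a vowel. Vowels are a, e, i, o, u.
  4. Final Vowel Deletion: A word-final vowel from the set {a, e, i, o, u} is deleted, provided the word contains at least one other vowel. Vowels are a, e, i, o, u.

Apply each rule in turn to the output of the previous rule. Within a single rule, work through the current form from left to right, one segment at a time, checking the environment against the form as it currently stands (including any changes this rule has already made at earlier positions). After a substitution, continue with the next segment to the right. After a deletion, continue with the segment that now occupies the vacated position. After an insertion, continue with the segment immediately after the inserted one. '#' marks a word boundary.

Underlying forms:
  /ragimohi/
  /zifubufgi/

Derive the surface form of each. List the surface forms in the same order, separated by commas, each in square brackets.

[rahimoh], [zifuvuvg]

/ragimohi/:
  1 Stop Lenition: [ragimohi] → [rahimohi]
  2 Regressive Voicing Assimilation: no change — [rahimohi]
  3 Glottal Epenthesis: no change — [rahimohi]
  4 Final Vowel Deletion: [rahimohi] → [rahimoh]
/zifubufgi/:
  1 Stop Lenition: [zifubufgi] → [zifuvufgi]
  2 Regressive Voicing Assimilation: [zifuvufgi] → [zifuvuvgi]
  3 Glottal Epenthesis: no change — [zifuvuvgi]
  4 Final Vowel Deletion: [zifuvuvgi] → [zifuvuvg]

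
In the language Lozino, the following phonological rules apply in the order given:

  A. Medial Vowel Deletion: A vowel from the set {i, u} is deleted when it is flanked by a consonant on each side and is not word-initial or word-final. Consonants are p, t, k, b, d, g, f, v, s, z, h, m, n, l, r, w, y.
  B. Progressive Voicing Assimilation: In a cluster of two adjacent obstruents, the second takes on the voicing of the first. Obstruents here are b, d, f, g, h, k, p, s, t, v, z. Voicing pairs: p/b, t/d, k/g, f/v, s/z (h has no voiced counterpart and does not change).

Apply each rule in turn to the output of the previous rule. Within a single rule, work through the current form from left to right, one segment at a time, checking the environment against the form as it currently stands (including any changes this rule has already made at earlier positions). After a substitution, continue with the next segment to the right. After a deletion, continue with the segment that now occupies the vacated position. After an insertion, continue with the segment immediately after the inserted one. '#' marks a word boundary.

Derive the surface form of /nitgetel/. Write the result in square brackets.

[ntketel]

A Medial Vowel Deletion: [nitgetel] → [ntgetel]
B Progressive Voicing Assimilation: [ntgetel] → [ntketel]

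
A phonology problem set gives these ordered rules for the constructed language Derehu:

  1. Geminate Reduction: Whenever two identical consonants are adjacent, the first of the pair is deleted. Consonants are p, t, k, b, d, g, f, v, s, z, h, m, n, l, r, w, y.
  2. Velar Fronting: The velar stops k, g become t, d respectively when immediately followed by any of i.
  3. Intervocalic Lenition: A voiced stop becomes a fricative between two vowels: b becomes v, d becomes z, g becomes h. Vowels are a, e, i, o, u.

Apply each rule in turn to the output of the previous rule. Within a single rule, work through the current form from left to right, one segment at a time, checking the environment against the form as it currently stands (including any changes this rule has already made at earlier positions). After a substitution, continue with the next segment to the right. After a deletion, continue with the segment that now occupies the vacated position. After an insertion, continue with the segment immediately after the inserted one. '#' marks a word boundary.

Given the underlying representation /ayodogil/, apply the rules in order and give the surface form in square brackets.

[ayozozil]

1 Geminate Reduction: no change — [ayodogil]
2 Velar Fronting: [ayodogil] → [ayododil]
3 Intervocalic Lenition: [ayododil] → [ayozozil]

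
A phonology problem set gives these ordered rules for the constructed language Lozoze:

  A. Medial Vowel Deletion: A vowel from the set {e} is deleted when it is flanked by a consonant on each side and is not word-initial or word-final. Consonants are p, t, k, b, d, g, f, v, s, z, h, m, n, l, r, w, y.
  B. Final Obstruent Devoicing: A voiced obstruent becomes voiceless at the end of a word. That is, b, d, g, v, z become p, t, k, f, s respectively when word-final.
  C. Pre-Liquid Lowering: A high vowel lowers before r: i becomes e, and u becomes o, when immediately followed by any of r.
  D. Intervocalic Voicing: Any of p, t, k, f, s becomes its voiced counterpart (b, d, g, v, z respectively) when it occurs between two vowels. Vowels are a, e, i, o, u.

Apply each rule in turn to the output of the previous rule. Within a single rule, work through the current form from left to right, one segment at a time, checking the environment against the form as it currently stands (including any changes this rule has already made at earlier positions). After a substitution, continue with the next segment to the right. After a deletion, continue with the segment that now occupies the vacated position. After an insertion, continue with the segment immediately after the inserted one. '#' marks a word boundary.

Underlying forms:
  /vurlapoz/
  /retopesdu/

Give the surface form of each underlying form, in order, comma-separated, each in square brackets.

/vurlapoz/:
  A Medial Vowel Deletion: no change — [vurlapoz]
  B Final Obstruent Devoicing: [vurlapoz] → [vurlapos]
  C Pre-Liquid Lowering: [vurlapos] → [vorlapos]
  D Intervocalic Voicing: [vorlapos] → [vorlabos]
/retopesdu/:
  A Medial Vowel Deletion: [retopesdu] → [rtopsdu]
  B Final Obstruent Devoicing: no change — [rtopsdu]
  C Pre-Liquid Lowering: no change — [rtopsdu]
  D Intervocalic Voicing: no change — [rtopsdu]

[vorlabos], [rtopsdu]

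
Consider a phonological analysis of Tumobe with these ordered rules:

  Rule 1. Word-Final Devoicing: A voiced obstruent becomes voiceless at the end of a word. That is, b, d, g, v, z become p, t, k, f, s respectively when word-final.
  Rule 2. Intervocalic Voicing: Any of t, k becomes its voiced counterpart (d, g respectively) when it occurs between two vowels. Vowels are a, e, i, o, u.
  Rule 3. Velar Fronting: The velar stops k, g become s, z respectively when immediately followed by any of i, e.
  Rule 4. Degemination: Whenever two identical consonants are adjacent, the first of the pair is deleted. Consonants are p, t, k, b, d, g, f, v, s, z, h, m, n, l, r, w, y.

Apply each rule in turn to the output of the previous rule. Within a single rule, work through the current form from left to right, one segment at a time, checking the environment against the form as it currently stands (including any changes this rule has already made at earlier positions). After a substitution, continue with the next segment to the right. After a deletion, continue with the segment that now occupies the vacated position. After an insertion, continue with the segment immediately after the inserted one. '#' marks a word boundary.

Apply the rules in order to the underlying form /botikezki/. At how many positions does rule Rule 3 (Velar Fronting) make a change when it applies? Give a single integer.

Rule 1 Word-Final Devoicing: no change — [botikezki]
Rule 2 Intervocalic Voicing: [botikezki] → [bodigezki]
Rule 3 Velar Fronting: [bodigezki] → [bodizezsi]
Rule 4 Degemination: no change — [bodizezsi]
Rule Rule 3 changed 2 position(s).

2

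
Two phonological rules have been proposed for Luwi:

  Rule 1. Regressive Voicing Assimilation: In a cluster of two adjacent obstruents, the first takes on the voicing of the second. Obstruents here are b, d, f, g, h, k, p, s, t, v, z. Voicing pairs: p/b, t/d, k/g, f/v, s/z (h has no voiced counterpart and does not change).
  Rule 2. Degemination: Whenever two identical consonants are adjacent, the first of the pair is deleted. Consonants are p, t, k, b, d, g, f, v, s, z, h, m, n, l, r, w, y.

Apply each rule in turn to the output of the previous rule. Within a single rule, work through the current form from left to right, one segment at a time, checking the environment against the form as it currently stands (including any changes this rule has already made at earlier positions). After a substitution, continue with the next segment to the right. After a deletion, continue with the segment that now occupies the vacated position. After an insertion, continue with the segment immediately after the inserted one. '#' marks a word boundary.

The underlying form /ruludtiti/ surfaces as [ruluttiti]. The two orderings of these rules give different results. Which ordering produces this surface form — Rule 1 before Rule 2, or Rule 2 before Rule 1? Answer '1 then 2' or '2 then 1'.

Order 1 then 2:
  1 Regressive Voicing Assimilation: [ruludtiti] → [ruluttiti]
  2 Degemination: [ruluttiti] → [rulutiti]
  result: [rulutiti]
Order 2 then 1:
  2 Degemination: no change — [ruludtiti]
  1 Regressive Voicing Assimilation: [ruludtiti] → [ruluttiti]
  result: [ruluttiti]

2 then 1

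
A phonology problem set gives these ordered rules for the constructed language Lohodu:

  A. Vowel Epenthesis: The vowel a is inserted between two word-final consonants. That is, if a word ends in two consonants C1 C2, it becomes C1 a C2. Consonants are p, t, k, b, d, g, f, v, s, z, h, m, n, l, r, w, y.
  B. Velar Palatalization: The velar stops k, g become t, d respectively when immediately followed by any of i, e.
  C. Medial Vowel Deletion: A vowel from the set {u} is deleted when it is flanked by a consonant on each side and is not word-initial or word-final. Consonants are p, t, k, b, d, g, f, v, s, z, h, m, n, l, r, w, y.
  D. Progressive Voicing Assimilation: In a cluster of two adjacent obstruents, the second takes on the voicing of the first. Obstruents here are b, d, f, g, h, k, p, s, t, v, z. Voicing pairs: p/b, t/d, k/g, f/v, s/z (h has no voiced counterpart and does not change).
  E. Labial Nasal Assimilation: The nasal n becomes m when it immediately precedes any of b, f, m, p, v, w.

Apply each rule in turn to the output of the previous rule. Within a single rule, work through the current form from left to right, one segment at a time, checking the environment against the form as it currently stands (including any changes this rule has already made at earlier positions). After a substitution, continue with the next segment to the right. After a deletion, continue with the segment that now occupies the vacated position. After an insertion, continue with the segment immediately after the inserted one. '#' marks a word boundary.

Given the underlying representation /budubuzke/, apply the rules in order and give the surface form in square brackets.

A Vowel Epenthesis: no change — [budubuzke]
B Velar Palatalization: [budubuzke] → [budubuzte]
C Medial Vowel Deletion: [budubuzte] → [bdbzte]
D Progressive Voicing Assimilation: [bdbzte] → [bdbzde]
E Labial Nasal Assimilation: no change — [bdbzde]

[bdbzde]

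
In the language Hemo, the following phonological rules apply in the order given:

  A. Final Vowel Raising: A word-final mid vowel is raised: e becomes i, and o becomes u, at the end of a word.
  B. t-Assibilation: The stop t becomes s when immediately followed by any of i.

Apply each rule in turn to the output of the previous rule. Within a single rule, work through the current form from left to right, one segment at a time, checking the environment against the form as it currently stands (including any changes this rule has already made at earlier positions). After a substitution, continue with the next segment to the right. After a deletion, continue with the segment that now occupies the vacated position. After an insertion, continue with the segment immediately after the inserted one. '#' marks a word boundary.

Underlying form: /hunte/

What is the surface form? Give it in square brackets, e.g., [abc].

[hunsi]

A Final Vowel Raising: [hunte] → [hunti]
B t-Assibilation: [hunti] → [hunsi]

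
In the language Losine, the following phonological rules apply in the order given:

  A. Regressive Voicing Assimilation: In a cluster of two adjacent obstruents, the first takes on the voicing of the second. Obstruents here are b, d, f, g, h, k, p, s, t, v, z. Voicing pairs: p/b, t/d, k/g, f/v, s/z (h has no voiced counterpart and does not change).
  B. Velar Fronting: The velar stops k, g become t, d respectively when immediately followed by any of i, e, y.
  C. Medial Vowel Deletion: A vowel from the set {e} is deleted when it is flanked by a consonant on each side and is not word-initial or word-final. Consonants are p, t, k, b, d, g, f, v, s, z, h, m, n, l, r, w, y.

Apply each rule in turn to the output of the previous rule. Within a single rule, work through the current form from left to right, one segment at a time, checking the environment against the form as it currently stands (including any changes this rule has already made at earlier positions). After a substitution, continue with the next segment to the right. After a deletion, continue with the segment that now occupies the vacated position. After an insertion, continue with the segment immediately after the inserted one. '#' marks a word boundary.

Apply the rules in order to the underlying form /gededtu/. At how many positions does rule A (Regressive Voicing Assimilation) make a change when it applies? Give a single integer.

A Regressive Voicing Assimilation: [gededtu] → [gedettu]
B Velar Fronting: [gedettu] → [dedettu]
C Medial Vowel Deletion: [dedettu] → [ddttu]
Rule A changed 1 position(s).

1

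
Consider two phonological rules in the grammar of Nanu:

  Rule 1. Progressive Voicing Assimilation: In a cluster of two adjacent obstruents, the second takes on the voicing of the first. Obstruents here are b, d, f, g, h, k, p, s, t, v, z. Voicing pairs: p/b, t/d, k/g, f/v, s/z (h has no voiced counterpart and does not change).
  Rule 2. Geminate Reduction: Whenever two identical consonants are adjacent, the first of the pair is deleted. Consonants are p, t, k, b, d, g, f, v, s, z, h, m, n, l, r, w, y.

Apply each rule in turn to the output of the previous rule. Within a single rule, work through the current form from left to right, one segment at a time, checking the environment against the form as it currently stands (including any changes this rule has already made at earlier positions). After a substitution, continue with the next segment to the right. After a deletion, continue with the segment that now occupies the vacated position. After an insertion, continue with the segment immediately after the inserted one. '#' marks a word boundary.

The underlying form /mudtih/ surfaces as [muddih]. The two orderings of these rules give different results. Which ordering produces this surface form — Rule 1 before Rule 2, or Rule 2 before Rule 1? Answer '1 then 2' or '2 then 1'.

2 then 1

Order 1 then 2:
  1 Progressive Voicing Assimilation: [mudtih] → [muddih]
  2 Geminate Reduction: [muddih] → [mudih]
  result: [mudih]
Order 2 then 1:
  2 Geminate Reduction: no change — [mudtih]
  1 Progressive Voicing Assimilation: [mudtih] → [muddih]
  result: [muddih]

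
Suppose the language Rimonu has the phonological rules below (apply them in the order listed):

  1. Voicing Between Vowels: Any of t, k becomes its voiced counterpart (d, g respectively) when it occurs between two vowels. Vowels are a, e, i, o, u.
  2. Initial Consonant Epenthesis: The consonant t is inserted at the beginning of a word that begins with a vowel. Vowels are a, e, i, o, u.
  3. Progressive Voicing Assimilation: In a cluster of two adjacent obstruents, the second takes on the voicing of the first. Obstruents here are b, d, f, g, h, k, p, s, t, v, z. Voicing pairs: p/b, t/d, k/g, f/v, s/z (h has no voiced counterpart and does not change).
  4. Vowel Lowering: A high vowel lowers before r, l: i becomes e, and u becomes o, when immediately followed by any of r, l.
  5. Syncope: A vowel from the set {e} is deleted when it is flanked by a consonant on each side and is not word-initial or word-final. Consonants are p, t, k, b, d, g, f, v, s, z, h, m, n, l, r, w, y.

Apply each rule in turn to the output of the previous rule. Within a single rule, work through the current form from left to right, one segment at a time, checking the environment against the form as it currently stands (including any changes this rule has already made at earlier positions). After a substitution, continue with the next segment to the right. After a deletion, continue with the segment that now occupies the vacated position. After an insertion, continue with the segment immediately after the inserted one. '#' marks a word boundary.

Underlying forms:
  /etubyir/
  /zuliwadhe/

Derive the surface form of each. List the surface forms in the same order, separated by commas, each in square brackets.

/etubyir/:
  1 Voicing Between Vowels: [etubyir] → [edubyir]
  2 Initial Consonant Epenthesis: [edubyir] → [tedubyir]
  3 Progressive Voicing Assimilation: no change — [tedubyir]
  4 Vowel Lowering: [tedubyir] → [tedubyer]
  5 Syncope: [tedubyer] → [tdubyr]
/zuliwadhe/:
  1 Voicing Between Vowels: no change — [zuliwadhe]
  2 Initial Consonant Epenthesis: no change — [zuliwadhe]
  3 Progressive Voicing Assimilation: no change — [zuliwadhe]
  4 Vowel Lowering: [zuliwadhe] → [zoliwadhe]
  5 Syncope: no change — [zoliwadhe]

[tdubyr], [zoliwadhe]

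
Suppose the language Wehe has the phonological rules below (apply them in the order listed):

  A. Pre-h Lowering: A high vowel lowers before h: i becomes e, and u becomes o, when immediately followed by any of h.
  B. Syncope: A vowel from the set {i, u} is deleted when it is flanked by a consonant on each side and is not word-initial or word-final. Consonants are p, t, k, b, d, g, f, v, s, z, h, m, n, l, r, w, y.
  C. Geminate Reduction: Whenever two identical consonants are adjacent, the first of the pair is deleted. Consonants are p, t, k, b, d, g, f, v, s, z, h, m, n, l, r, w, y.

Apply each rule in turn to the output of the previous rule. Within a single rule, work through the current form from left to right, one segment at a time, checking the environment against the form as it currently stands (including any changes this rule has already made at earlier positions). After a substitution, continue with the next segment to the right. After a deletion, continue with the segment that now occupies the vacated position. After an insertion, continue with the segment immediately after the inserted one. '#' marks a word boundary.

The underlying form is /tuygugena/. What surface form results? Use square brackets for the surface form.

[tygena]

A Pre-h Lowering: no change — [tuygugena]
B Syncope: [tuygugena] → [tyggena]
C Geminate Reduction: [tyggena] → [tygena]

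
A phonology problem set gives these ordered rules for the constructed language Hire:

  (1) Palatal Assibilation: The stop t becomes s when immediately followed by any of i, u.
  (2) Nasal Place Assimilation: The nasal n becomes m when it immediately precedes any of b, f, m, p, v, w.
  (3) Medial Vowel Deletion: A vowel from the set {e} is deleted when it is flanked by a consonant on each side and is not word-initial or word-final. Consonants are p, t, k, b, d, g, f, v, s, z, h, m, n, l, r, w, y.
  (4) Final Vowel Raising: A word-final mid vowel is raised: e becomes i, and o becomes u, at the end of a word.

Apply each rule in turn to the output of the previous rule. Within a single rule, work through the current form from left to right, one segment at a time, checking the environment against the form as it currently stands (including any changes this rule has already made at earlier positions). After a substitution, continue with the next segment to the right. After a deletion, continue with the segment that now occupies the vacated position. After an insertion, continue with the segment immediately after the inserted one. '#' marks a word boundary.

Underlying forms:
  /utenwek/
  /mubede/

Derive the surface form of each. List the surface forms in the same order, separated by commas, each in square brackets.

/utenwek/:
  (1) Palatal Assibilation: no change — [utenwek]
  (2) Nasal Place Assimilation: [utenwek] → [utemwek]
  (3) Medial Vowel Deletion: [utemwek] → [utmwk]
  (4) Final Vowel Raising: no change — [utmwk]
/mubede/:
  (1) Palatal Assibilation: no change — [mubede]
  (2) Nasal Place Assimilation: no change — [mubede]
  (3) Medial Vowel Deletion: [mubede] → [mubde]
  (4) Final Vowel Raising: [mubde] → [mubdi]

[utmwk], [mubdi]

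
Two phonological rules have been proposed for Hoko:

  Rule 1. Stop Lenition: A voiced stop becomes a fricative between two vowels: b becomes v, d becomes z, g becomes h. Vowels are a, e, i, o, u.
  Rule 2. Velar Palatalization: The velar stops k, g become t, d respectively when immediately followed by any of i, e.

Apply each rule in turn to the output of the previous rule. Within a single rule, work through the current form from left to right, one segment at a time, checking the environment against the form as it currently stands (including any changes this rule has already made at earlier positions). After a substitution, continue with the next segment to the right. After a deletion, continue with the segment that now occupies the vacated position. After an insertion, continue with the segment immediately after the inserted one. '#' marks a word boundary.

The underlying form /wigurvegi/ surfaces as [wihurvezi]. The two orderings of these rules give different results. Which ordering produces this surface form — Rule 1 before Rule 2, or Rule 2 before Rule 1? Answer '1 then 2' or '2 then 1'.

2 then 1

Order 1 then 2:
  1 Stop Lenition: [wigurvegi] → [wihurvehi]
  2 Velar Palatalization: no change — [wihurvehi]
  result: [wihurvehi]
Order 2 then 1:
  2 Velar Palatalization: [wigurvegi] → [wigurvedi]
  1 Stop Lenition: [wigurvedi] → [wihurvezi]
  result: [wihurvezi]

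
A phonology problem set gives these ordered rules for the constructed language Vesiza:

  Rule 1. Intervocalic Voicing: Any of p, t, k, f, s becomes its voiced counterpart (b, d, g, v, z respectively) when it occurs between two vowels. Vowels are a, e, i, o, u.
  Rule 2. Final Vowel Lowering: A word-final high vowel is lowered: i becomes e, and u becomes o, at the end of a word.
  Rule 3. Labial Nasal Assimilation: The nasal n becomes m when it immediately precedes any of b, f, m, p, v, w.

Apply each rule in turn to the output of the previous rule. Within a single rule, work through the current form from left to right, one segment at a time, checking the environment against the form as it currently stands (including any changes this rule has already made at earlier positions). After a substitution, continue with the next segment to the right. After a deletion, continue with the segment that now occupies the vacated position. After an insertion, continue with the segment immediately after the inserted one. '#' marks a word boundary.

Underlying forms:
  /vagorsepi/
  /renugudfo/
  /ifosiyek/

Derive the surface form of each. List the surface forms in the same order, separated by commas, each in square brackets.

[vagorsebe], [renugudfo], [ivoziyek]

/vagorsepi/:
  Rule 1 Intervocalic Voicing: [vagorsepi] → [vagorsebi]
  Rule 2 Final Vowel Lowering: [vagorsebi] → [vagorsebe]
  Rule 3 Labial Nasal Assimilation: no change — [vagorsebe]
/renugudfo/:
  Rule 1 Intervocalic Voicing: no change — [renugudfo]
  Rule 2 Final Vowel Lowering: no change — [renugudfo]
  Rule 3 Labial Nasal Assimilation: no change — [renugudfo]
/ifosiyek/:
  Rule 1 Intervocalic Voicing: [ifosiyek] → [ivoziyek]
  Rule 2 Final Vowel Lowering: no change — [ivoziyek]
  Rule 3 Labial Nasal Assimilation: no change — [ivoziyek]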